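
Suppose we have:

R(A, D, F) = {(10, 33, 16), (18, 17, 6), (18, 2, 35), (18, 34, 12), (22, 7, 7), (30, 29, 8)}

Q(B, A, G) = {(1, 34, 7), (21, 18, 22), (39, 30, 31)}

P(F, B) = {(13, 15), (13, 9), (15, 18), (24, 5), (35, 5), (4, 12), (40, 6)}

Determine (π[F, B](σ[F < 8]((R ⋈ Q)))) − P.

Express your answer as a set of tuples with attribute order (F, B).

R ⋈ Q (natural join on A): {(18, 17, 6, 21, 22), (18, 2, 35, 21, 22), (18, 34, 12, 21, 22), (30, 29, 8, 39, 31)}
Filtering on F < 8 leaves {(18, 17, 6, 21, 22)}.
Keep only column(s) F, B: {(6, 21)}
Taking the difference: {(6, 21)}

{(6, 21)}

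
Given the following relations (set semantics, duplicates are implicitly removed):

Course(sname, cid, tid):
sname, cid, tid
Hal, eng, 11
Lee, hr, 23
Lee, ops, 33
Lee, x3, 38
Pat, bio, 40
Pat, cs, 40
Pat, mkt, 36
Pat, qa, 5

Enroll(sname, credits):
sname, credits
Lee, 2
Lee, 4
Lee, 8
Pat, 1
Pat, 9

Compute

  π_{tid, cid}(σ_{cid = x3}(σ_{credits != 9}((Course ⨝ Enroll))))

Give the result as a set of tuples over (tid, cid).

{(38, x3)}

Natural join on sname: {(Lee, hr, 23, 2), (Lee, hr, 23, 4), (Lee, hr, 23, 8), (Lee, ops, 33, 2), (Lee, ops, 33, 4), (Lee, ops, 33, 8), (Lee, x3, 38, 2), (Lee, x3, 38, 4), (Lee, x3, 38, 8), (Pat, bio, 40, 1), (Pat, bio, 40, 9), (Pat, cs, 40, 1), (Pat, cs, 40, 9), (Pat, mkt, 36, 1), (Pat, mkt, 36, 9), (Pat, qa, 5, 1), (Pat, qa, 5, 9)}
Apply σ_{credits != 9}; surviving tuples: {(Lee, hr, 23, 2), (Lee, hr, 23, 4), (Lee, hr, 23, 8), (Lee, ops, 33, 2), (Lee, ops, 33, 4), (Lee, ops, 33, 8), (Lee, x3, 38, 2), (Lee, x3, 38, 4), (Lee, x3, 38, 8), (Pat, bio, 40, 1), (Pat, cs, 40, 1), (Pat, mkt, 36, 1), (Pat, qa, 5, 1)}
Apply σ_{cid = x3}; surviving tuples: {(Lee, x3, 38, 2), (Lee, x3, 38, 4), (Lee, x3, 38, 8)}
Projecting to tid, cid (2 duplicate(s) eliminated): {(38, x3)}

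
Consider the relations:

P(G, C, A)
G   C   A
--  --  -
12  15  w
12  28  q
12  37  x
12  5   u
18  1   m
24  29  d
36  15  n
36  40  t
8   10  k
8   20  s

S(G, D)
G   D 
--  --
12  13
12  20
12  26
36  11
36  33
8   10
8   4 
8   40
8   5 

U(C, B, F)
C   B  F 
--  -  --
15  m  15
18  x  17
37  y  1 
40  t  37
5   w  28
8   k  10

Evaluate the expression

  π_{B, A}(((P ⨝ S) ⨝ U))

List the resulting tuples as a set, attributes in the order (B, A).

{(m, n), (m, w), (t, t), (w, u), (y, x)}

Joining P and S on G yields {(12, 15, w, 13), (12, 15, w, 20), (12, 15, w, 26), (12, 28, q, 13), (12, 28, q, 20), (12, 28, q, 26), (12, 37, x, 13), (12, 37, x, 20), (12, 37, x, 26), (12, 5, u, 13), (12, 5, u, 20), (12, 5, u, 26), (36, 15, n, 11), (36, 15, n, 33), (36, 40, t, 11), (36, 40, t, 33), (8, 10, k, 10), (8, 10, k, 4), (8, 10, k, 40), (8, 10, k, 5), (8, 20, s, 10), (8, 20, s, 4), (8, 20, s, 40), (8, 20, s, 5)}.
Joining (P ⨝ S) and U on C yields {(12, 15, w, 13, m, 15), (12, 15, w, 20, m, 15), (12, 15, w, 26, m, 15), (12, 37, x, 13, y, 1), (12, 37, x, 20, y, 1), (12, 37, x, 26, y, 1), (12, 5, u, 13, w, 28), (12, 5, u, 20, w, 28), (12, 5, u, 26, w, 28), (36, 15, n, 11, m, 15), (36, 15, n, 33, m, 15), (36, 40, t, 11, t, 37), (36, 40, t, 33, t, 37)}.
Keep only column(s) B, A (8 duplicate(s) eliminated): {(m, n), (m, w), (t, t), (w, u), (y, x)}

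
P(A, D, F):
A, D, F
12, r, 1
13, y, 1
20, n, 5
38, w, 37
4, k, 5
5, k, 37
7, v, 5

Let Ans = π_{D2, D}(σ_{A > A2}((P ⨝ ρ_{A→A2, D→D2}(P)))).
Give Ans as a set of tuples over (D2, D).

{(k, n), (k, v), (k, w), (r, y), (v, n)}

ρ[A→A2, D→D2]: schema becomes (A2, D2, F); tuples unchanged.
Joining P and ρ_{A→A2, D→D2}(P) on F yields {(12, r, 1, 12, r), (12, r, 1, 13, y), (13, y, 1, 12, r), (13, y, 1, 13, y), (20, n, 5, 20, n), (20, n, 5, 4, k), (20, n, 5, 7, v), (38, w, 37, 38, w), (38, w, 37, 5, k), (4, k, 5, 20, n), (4, k, 5, 4, k), (4, k, 5, 7, v), (5, k, 37, 38, w), (5, k, 37, 5, k), (7, v, 5, 20, n), (7, v, 5, 4, k), (7, v, 5, 7, v)}.
Apply σ_{A > A2}; surviving tuples: {(13, y, 1, 12, r), (20, n, 5, 4, k), (20, n, 5, 7, v), (38, w, 37, 5, k), (7, v, 5, 4, k)}
π_{D2, D} gives {(k, n), (k, v), (k, w), (r, y), (v, n)}.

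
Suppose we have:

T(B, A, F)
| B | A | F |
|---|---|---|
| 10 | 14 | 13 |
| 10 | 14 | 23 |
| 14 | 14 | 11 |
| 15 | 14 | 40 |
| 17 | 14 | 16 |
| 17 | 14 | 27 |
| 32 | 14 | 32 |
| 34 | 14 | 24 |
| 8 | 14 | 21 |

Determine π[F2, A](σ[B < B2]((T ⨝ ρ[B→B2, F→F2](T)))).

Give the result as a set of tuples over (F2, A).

ρ[B→B2, F→F2]: schema becomes (B2, A, F2); tuples unchanged.
T ⋈ ρ[B→B2, F→F2](T) (natural join on A): {(10, 14, 13, 10, 13), (10, 14, 13, 10, 23), (10, 14, 13, 14, 11), (10, 14, 13, 15, 40), (10, 14, 13, 17, 16), (10, 14, 13, 17, 27), (10, 14, 13, 32, 32), (10, 14, 13, 34, 24), (10, 14, 13, 8, 21), (10, 14, 23, 10, 13), (10, 14, 23, 10, 23), (10, 14, 23, 14, 11), (10, 14, 23, 15, 40), (10, 14, 23, 17, 16), (10, 14, 23, 17, 27), (10, 14, 23, 32, 32), (10, 14, 23, 34, 24), (10, 14, 23, 8, 21), (14, 14, 11, 10, 13), (14, 14, 11, 10, 23), (14, 14, 11, 14, 11), (14, 14, 11, 15, 40), (14, 14, 11, 17, 16), (14, 14, 11, 17, 27), (14, 14, 11, 32, 32), (14, 14, 11, 34, 24), (14, 14, 11, 8, 21), (15, 14, 40, 10, 13), (15, 14, 40, 10, 23), (15, 14, 40, 14, 11), (15, 14, 40, 15, 40), (15, 14, 40, 17, 16), (15, 14, 40, 17, 27), (15, 14, 40, 32, 32), (15, 14, 40, 34, 24), (15, 14, 40, 8, 21), (17, 14, 16, 10, 13), (17, 14, 16, 10, 23), (17, 14, 16, 14, 11), (17, 14, 16, 15, 40), (17, 14, 16, 17, 16), (17, 14, 16, 17, 27), (17, 14, 16, 32, 32), (17, 14, 16, 34, 24), (17, 14, 16, 8, 21), (17, 14, 27, 10, 13), (17, 14, 27, 10, 23), (17, 14, 27, 14, 11), (17, 14, 27, 15, 40), (17, 14, 27, 17, 16), (17, 14, 27, 17, 27), (17, 14, 27, 32, 32), (17, 14, 27, 34, 24), (17, 14, 27, 8, 21), (32, 14, 32, 10, 13), (32, 14, 32, 10, 23), (32, 14, 32, 14, 11), (32, 14, 32, 15, 40), (32, 14, 32, 17, 16), (32, 14, 32, 17, 27), (32, 14, 32, 32, 32), (32, 14, 32, 34, 24), (32, 14, 32, 8, 21), (34, 14, 24, 10, 13), (34, 14, 24, 10, 23), (34, 14, 24, 14, 11), (34, 14, 24, 15, 40), (34, 14, 24, 17, 16), (34, 14, 24, 17, 27), (34, 14, 24, 32, 32), (34, 14, 24, 34, 24), (34, 14, 24, 8, 21), (8, 14, 21, 10, 13), (8, 14, 21, 10, 23), (8, 14, 21, 14, 11), (8, 14, 21, 15, 40), (8, 14, 21, 17, 16), (8, 14, 21, 17, 27), (8, 14, 21, 32, 32), (8, 14, 21, 34, 24), (8, 14, 21, 8, 21)}
σ[B < B2]: keep tuples satisfying B < B2 → {(10, 14, 13, 14, 11), (10, 14, 13, 15, 40), (10, 14, 13, 17, 16), (10, 14, 13, 17, 27), (10, 14, 13, 32, 32), (10, 14, 13, 34, 24), (10, 14, 23, 14, 11), (10, 14, 23, 15, 40), (10, 14, 23, 17, 16), (10, 14, 23, 17, 27), (10, 14, 23, 32, 32), (10, 14, 23, 34, 24), (14, 14, 11, 15, 40), (14, 14, 11, 17, 16), (14, 14, 11, 17, 27), (14, 14, 11, 32, 32), (14, 14, 11, 34, 24), (15, 14, 40, 17, 16), (15, 14, 40, 17, 27), (15, 14, 40, 32, 32), (15, 14, 40, 34, 24), (17, 14, 16, 32, 32), (17, 14, 16, 34, 24), (17, 14, 27, 32, 32), (17, 14, 27, 34, 24), (32, 14, 32, 34, 24), (8, 14, 21, 10, 13), (8, 14, 21, 10, 23), (8, 14, 21, 14, 11), (8, 14, 21, 15, 40), (8, 14, 21, 17, 16), (8, 14, 21, 17, 27), (8, 14, 21, 32, 32), (8, 14, 21, 34, 24)}
Projecting to F2, A (26 duplicate(s) eliminated): {(11, 14), (13, 14), (16, 14), (23, 14), (24, 14), (27, 14), (32, 14), (40, 14)}

{(11, 14), (13, 14), (16, 14), (23, 14), (24, 14), (27, 14), (32, 14), (40, 14)}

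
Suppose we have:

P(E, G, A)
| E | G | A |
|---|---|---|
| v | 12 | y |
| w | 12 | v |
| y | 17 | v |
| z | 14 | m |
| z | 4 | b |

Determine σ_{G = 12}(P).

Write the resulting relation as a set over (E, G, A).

{(v, 12, y), (w, 12, v)}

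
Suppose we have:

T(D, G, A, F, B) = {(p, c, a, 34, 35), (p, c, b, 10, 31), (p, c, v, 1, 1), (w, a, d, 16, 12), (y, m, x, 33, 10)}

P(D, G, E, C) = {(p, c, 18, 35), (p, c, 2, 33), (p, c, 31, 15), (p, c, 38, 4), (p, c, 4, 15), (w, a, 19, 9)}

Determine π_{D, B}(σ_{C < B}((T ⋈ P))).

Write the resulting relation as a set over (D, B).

T ⋈ P (natural join on D, G): {(p, c, a, 34, 35, 18, 35), (p, c, a, 34, 35, 2, 33), (p, c, a, 34, 35, 31, 15), (p, c, a, 34, 35, 38, 4), (p, c, a, 34, 35, 4, 15), (p, c, b, 10, 31, 18, 35), (p, c, b, 10, 31, 2, 33), (p, c, b, 10, 31, 31, 15), (p, c, b, 10, 31, 38, 4), (p, c, b, 10, 31, 4, 15), (p, c, v, 1, 1, 18, 35), (p, c, v, 1, 1, 2, 33), (p, c, v, 1, 1, 31, 15), (p, c, v, 1, 1, 38, 4), (p, c, v, 1, 1, 4, 15), (w, a, d, 16, 12, 19, 9)}
Apply σ_{C < B}; surviving tuples: {(p, c, a, 34, 35, 2, 33), (p, c, a, 34, 35, 31, 15), (p, c, a, 34, 35, 38, 4), (p, c, a, 34, 35, 4, 15), (p, c, b, 10, 31, 31, 15), (p, c, b, 10, 31, 38, 4), (p, c, b, 10, 31, 4, 15), (w, a, d, 16, 12, 19, 9)}
Keep only column(s) D, B (5 duplicate(s) eliminated): {(p, 31), (p, 35), (w, 12)}

{(p, 31), (p, 35), (w, 12)}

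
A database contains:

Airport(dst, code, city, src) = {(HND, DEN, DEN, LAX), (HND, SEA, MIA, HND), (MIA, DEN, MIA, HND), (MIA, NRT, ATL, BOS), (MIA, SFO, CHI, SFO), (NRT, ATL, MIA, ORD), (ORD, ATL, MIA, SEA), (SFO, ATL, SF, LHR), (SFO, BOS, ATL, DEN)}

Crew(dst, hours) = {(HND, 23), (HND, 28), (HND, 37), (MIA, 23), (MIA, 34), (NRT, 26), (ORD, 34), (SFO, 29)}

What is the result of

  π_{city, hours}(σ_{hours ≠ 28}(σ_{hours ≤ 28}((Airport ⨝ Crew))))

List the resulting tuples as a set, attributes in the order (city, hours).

Airport ⋈ Crew (natural join on dst): {(HND, DEN, DEN, LAX, 23), (HND, DEN, DEN, LAX, 28), (HND, DEN, DEN, LAX, 37), (HND, SEA, MIA, HND, 23), (HND, SEA, MIA, HND, 28), (HND, SEA, MIA, HND, 37), (MIA, DEN, MIA, HND, 23), (MIA, DEN, MIA, HND, 34), (MIA, NRT, ATL, BOS, 23), (MIA, NRT, ATL, BOS, 34), (MIA, SFO, CHI, SFO, 23), (MIA, SFO, CHI, SFO, 34), (NRT, ATL, MIA, ORD, 26), (ORD, ATL, MIA, SEA, 34), (SFO, ATL, SF, LHR, 29), (SFO, BOS, ATL, DEN, 29)}
Apply σ_{hours ≤ 28}; surviving tuples: {(HND, DEN, DEN, LAX, 23), (HND, DEN, DEN, LAX, 28), (HND, SEA, MIA, HND, 23), (HND, SEA, MIA, HND, 28), (MIA, DEN, MIA, HND, 23), (MIA, NRT, ATL, BOS, 23), (MIA, SFO, CHI, SFO, 23), (NRT, ATL, MIA, ORD, 26)}
Apply σ_{hours ≠ 28}; surviving tuples: {(HND, DEN, DEN, LAX, 23), (HND, SEA, MIA, HND, 23), (MIA, DEN, MIA, HND, 23), (MIA, NRT, ATL, BOS, 23), (MIA, SFO, CHI, SFO, 23), (NRT, ATL, MIA, ORD, 26)}
π_{city, hours} gives {(ATL, 23), (CHI, 23), (DEN, 23), (MIA, 23), (MIA, 26)} (1 duplicate(s) eliminated).

{(ATL, 23), (CHI, 23), (DEN, 23), (MIA, 23), (MIA, 26)}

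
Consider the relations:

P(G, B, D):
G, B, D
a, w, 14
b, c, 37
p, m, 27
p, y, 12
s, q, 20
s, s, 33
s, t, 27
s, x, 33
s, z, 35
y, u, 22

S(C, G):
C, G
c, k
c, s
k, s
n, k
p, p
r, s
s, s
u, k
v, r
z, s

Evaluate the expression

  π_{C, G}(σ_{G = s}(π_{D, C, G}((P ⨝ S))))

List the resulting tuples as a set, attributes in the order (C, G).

{(c, s), (k, s), (r, s), (s, s), (z, s)}

Natural join on G: {(p, m, 27, p), (p, y, 12, p), (s, q, 20, c), (s, q, 20, k), (s, q, 20, r), (s, q, 20, s), (s, q, 20, z), (s, s, 33, c), (s, s, 33, k), (s, s, 33, r), (s, s, 33, s), (s, s, 33, z), (s, t, 27, c), (s, t, 27, k), (s, t, 27, r), (s, t, 27, s), (s, t, 27, z), (s, x, 33, c), (s, x, 33, k), (s, x, 33, r), (s, x, 33, s), (s, x, 33, z), (s, z, 35, c), (s, z, 35, k), (s, z, 35, r), (s, z, 35, s), (s, z, 35, z)}
π_{D, C, G} gives {(12, p, p), (20, c, s), (20, k, s), (20, r, s), (20, s, s), (20, z, s), (27, c, s), (27, k, s), (27, p, p), (27, r, s), (27, s, s), (27, z, s), (33, c, s), (33, k, s), (33, r, s), (33, s, s), (33, z, s), (35, c, s), (35, k, s), (35, r, s), (35, s, s), (35, z, s)} (5 duplicate(s) eliminated).
Selection G = s: {(20, c, s), (20, k, s), (20, r, s), (20, s, s), (20, z, s), (27, c, s), (27, k, s), (27, r, s), (27, s, s), (27, z, s), (33, c, s), (33, k, s), (33, r, s), (33, s, s), (33, z, s), (35, c, s), (35, k, s), (35, r, s), (35, s, s), (35, z, s)}
π_{C, G} gives {(c, s), (k, s), (r, s), (s, s), (z, s)} (15 duplicate(s) eliminated).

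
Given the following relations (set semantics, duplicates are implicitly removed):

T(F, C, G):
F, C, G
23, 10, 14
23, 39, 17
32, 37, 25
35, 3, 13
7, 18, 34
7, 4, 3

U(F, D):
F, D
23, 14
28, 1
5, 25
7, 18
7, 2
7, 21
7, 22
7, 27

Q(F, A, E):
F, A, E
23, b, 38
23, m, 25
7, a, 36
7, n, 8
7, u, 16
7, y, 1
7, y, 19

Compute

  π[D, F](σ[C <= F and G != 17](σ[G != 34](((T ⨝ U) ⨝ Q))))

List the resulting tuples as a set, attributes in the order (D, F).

{(14, 23), (18, 7), (2, 7), (21, 7), (22, 7), (27, 7)}

T ⋈ U (natural join on F): {(23, 10, 14, 14), (23, 39, 17, 14), (7, 18, 34, 18), (7, 18, 34, 2), (7, 18, 34, 21), (7, 18, 34, 22), (7, 18, 34, 27), (7, 4, 3, 18), (7, 4, 3, 2), (7, 4, 3, 21), (7, 4, 3, 22), (7, 4, 3, 27)}
(T ⨝ U) ⋈ Q (natural join on F): {(23, 10, 14, 14, b, 38), (23, 10, 14, 14, m, 25), (23, 39, 17, 14, b, 38), (23, 39, 17, 14, m, 25), (7, 18, 34, 18, a, 36), (7, 18, 34, 18, n, 8), (7, 18, 34, 18, u, 16), (7, 18, 34, 18, y, 1), (7, 18, 34, 18, y, 19), (7, 18, 34, 2, a, 36), (7, 18, 34, 2, n, 8), (7, 18, 34, 2, u, 16), (7, 18, 34, 2, y, 1), (7, 18, 34, 2, y, 19), (7, 18, 34, 21, a, 36), (7, 18, 34, 21, n, 8), (7, 18, 34, 21, u, 16), (7, 18, 34, 21, y, 1), (7, 18, 34, 21, y, 19), (7, 18, 34, 22, a, 36), (7, 18, 34, 22, n, 8), (7, 18, 34, 22, u, 16), (7, 18, 34, 22, y, 1), (7, 18, 34, 22, y, 19), (7, 18, 34, 27, a, 36), (7, 18, 34, 27, n, 8), (7, 18, 34, 27, u, 16), (7, 18, 34, 27, y, 1), (7, 18, 34, 27, y, 19), (7, 4, 3, 18, a, 36), (7, 4, 3, 18, n, 8), (7, 4, 3, 18, u, 16), (7, 4, 3, 18, y, 1), (7, 4, 3, 18, y, 19), (7, 4, 3, 2, a, 36), (7, 4, 3, 2, n, 8), (7, 4, 3, 2, u, 16), (7, 4, 3, 2, y, 1), (7, 4, 3, 2, y, 19), (7, 4, 3, 21, a, 36), (7, 4, 3, 21, n, 8), (7, 4, 3, 21, u, 16), (7, 4, 3, 21, y, 1), (7, 4, 3, 21, y, 19), (7, 4, 3, 22, a, 36), (7, 4, 3, 22, n, 8), (7, 4, 3, 22, u, 16), (7, 4, 3, 22, y, 1), (7, 4, 3, 22, y, 19), (7, 4, 3, 27, a, 36), (7, 4, 3, 27, n, 8), (7, 4, 3, 27, u, 16), (7, 4, 3, 27, y, 1), (7, 4, 3, 27, y, 19)}
σ[G != 34]: keep tuples satisfying G != 34 → {(23, 10, 14, 14, b, 38), (23, 10, 14, 14, m, 25), (23, 39, 17, 14, b, 38), (23, 39, 17, 14, m, 25), (7, 4, 3, 18, a, 36), (7, 4, 3, 18, n, 8), (7, 4, 3, 18, u, 16), (7, 4, 3, 18, y, 1), (7, 4, 3, 18, y, 19), (7, 4, 3, 2, a, 36), (7, 4, 3, 2, n, 8), (7, 4, 3, 2, u, 16), (7, 4, 3, 2, y, 1), (7, 4, 3, 2, y, 19), (7, 4, 3, 21, a, 36), (7, 4, 3, 21, n, 8), (7, 4, 3, 21, u, 16), (7, 4, 3, 21, y, 1), (7, 4, 3, 21, y, 19), (7, 4, 3, 22, a, 36), (7, 4, 3, 22, n, 8), (7, 4, 3, 22, u, 16), (7, 4, 3, 22, y, 1), (7, 4, 3, 22, y, 19), (7, 4, 3, 27, a, 36), (7, 4, 3, 27, n, 8), (7, 4, 3, 27, u, 16), (7, 4, 3, 27, y, 1), (7, 4, 3, 27, y, 19)}
σ[C <= F and G != 17]: keep tuples satisfying C <= F and G != 17 → {(23, 10, 14, 14, b, 38), (23, 10, 14, 14, m, 25), (7, 4, 3, 18, a, 36), (7, 4, 3, 18, n, 8), (7, 4, 3, 18, u, 16), (7, 4, 3, 18, y, 1), (7, 4, 3, 18, y, 19), (7, 4, 3, 2, a, 36), (7, 4, 3, 2, n, 8), (7, 4, 3, 2, u, 16), (7, 4, 3, 2, y, 1), (7, 4, 3, 2, y, 19), (7, 4, 3, 21, a, 36), (7, 4, 3, 21, n, 8), (7, 4, 3, 21, u, 16), (7, 4, 3, 21, y, 1), (7, 4, 3, 21, y, 19), (7, 4, 3, 22, a, 36), (7, 4, 3, 22, n, 8), (7, 4, 3, 22, u, 16), (7, 4, 3, 22, y, 1), (7, 4, 3, 22, y, 19), (7, 4, 3, 27, a, 36), (7, 4, 3, 27, n, 8), (7, 4, 3, 27, u, 16), (7, 4, 3, 27, y, 1), (7, 4, 3, 27, y, 19)}
π[D, F]: project onto (D, F) (21 duplicate(s) eliminated) → {(14, 23), (18, 7), (2, 7), (21, 7), (22, 7), (27, 7)}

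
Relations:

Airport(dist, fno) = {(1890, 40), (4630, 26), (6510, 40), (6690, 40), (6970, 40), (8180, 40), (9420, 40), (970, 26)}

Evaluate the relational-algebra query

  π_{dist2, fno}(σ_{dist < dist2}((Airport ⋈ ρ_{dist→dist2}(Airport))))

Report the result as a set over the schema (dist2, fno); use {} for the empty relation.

{(4630, 26), (6510, 40), (6690, 40), (6970, 40), (8180, 40), (9420, 40)}

ρ[dist→dist2]: schema becomes (dist2, fno); tuples unchanged.
Joining Airport and ρ_{dist→dist2}(Airport) on fno yields {(1890, 40, 1890), (1890, 40, 6510), (1890, 40, 6690), (1890, 40, 6970), (1890, 40, 8180), (1890, 40, 9420), (4630, 26, 4630), (4630, 26, 970), (6510, 40, 1890), (6510, 40, 6510), (6510, 40, 6690), (6510, 40, 6970), (6510, 40, 8180), (6510, 40, 9420), (6690, 40, 1890), (6690, 40, 6510), (6690, 40, 6690), (6690, 40, 6970), (6690, 40, 8180), (6690, 40, 9420), (6970, 40, 1890), (6970, 40, 6510), (6970, 40, 6690), (6970, 40, 6970), (6970, 40, 8180), (6970, 40, 9420), (8180, 40, 1890), (8180, 40, 6510), (8180, 40, 6690), (8180, 40, 6970), (8180, 40, 8180), (8180, 40, 9420), (9420, 40, 1890), (9420, 40, 6510), (9420, 40, 6690), (9420, 40, 6970), (9420, 40, 8180), (9420, 40, 9420), (970, 26, 4630), (970, 26, 970)}.
σ[dist < dist2]: keep tuples satisfying dist < dist2 → {(1890, 40, 6510), (1890, 40, 6690), (1890, 40, 6970), (1890, 40, 8180), (1890, 40, 9420), (6510, 40, 6690), (6510, 40, 6970), (6510, 40, 8180), (6510, 40, 9420), (6690, 40, 6970), (6690, 40, 8180), (6690, 40, 9420), (6970, 40, 8180), (6970, 40, 9420), (8180, 40, 9420), (970, 26, 4630)}
π_{dist2, fno} gives {(4630, 26), (6510, 40), (6690, 40), (6970, 40), (8180, 40), (9420, 40)} (10 duplicate(s) eliminated).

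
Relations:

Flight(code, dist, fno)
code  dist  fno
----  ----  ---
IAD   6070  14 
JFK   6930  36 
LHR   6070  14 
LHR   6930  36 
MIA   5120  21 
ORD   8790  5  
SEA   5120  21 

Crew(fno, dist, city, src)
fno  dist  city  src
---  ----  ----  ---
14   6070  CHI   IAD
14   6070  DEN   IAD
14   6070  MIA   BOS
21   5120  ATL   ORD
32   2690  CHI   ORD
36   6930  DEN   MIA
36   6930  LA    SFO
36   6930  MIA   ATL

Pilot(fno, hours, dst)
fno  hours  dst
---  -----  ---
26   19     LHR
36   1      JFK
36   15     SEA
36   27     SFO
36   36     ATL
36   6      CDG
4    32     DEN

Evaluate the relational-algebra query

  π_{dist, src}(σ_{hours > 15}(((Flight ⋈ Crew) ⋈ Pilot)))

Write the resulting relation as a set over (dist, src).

Joining Flight and Crew on dist, fno yields {(IAD, 6070, 14, CHI, IAD), (IAD, 6070, 14, DEN, IAD), (IAD, 6070, 14, MIA, BOS), (JFK, 6930, 36, DEN, MIA), (JFK, 6930, 36, LA, SFO), (JFK, 6930, 36, MIA, ATL), (LHR, 6070, 14, CHI, IAD), (LHR, 6070, 14, DEN, IAD), (LHR, 6070, 14, MIA, BOS), (LHR, 6930, 36, DEN, MIA), (LHR, 6930, 36, LA, SFO), (LHR, 6930, 36, MIA, ATL), (MIA, 5120, 21, ATL, ORD), (SEA, 5120, 21, ATL, ORD)}.
Joining (Flight ⋈ Crew) and Pilot on fno yields {(JFK, 6930, 36, DEN, MIA, 1, JFK), (JFK, 6930, 36, DEN, MIA, 15, SEA), (JFK, 6930, 36, DEN, MIA, 27, SFO), (JFK, 6930, 36, DEN, MIA, 36, ATL), (JFK, 6930, 36, DEN, MIA, 6, CDG), (JFK, 6930, 36, LA, SFO, 1, JFK), (JFK, 6930, 36, LA, SFO, 15, SEA), (JFK, 6930, 36, LA, SFO, 27, SFO), (JFK, 6930, 36, LA, SFO, 36, ATL), (JFK, 6930, 36, LA, SFO, 6, CDG), (JFK, 6930, 36, MIA, ATL, 1, JFK), (JFK, 6930, 36, MIA, ATL, 15, SEA), (JFK, 6930, 36, MIA, ATL, 27, SFO), (JFK, 6930, 36, MIA, ATL, 36, ATL), (JFK, 6930, 36, MIA, ATL, 6, CDG), (LHR, 6930, 36, DEN, MIA, 1, JFK), (LHR, 6930, 36, DEN, MIA, 15, SEA), (LHR, 6930, 36, DEN, MIA, 27, SFO), (LHR, 6930, 36, DEN, MIA, 36, ATL), (LHR, 6930, 36, DEN, MIA, 6, CDG), (LHR, 6930, 36, LA, SFO, 1, JFK), (LHR, 6930, 36, LA, SFO, 15, SEA), (LHR, 6930, 36, LA, SFO, 27, SFO), (LHR, 6930, 36, LA, SFO, 36, ATL), (LHR, 6930, 36, LA, SFO, 6, CDG), (LHR, 6930, 36, MIA, ATL, 1, JFK), (LHR, 6930, 36, MIA, ATL, 15, SEA), (LHR, 6930, 36, MIA, ATL, 27, SFO), (LHR, 6930, 36, MIA, ATL, 36, ATL), (LHR, 6930, 36, MIA, ATL, 6, CDG)}.
Selection hours > 15: {(JFK, 6930, 36, DEN, MIA, 27, SFO), (JFK, 6930, 36, DEN, MIA, 36, ATL), (JFK, 6930, 36, LA, SFO, 27, SFO), (JFK, 6930, 36, LA, SFO, 36, ATL), (JFK, 6930, 36, MIA, ATL, 27, SFO), (JFK, 6930, 36, MIA, ATL, 36, ATL), (LHR, 6930, 36, DEN, MIA, 27, SFO), (LHR, 6930, 36, DEN, MIA, 36, ATL), (LHR, 6930, 36, LA, SFO, 27, SFO), (LHR, 6930, 36, LA, SFO, 36, ATL), (LHR, 6930, 36, MIA, ATL, 27, SFO), (LHR, 6930, 36, MIA, ATL, 36, ATL)}
π[dist, src]: project onto (dist, src) (9 duplicate(s) eliminated) → {(6930, ATL), (6930, MIA), (6930, SFO)}

{(6930, ATL), (6930, MIA), (6930, SFO)}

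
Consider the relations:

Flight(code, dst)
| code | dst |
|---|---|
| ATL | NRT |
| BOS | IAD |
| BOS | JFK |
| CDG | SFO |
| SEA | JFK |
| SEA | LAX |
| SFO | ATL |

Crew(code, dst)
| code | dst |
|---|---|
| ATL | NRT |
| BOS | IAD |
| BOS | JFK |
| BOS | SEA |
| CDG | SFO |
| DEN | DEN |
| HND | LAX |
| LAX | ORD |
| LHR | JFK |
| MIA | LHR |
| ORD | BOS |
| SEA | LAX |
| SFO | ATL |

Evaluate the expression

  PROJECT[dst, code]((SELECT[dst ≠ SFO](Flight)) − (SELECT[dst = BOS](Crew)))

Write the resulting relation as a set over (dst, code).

Filtering on dst ≠ SFO leaves {(ATL, NRT), (BOS, IAD), (BOS, JFK), (SEA, JFK), (SEA, LAX), (SFO, ATL)}.
Filtering on dst = BOS leaves {(ORD, BOS)}.
Difference: {(ATL, NRT), (BOS, IAD), (BOS, JFK), (SEA, JFK), (SEA, LAX), (SFO, ATL)} with {(ORD, BOS)} → {(ATL, NRT), (BOS, IAD), (BOS, JFK), (SEA, JFK), (SEA, LAX), (SFO, ATL)}
π[dst, code]: project onto (dst, code) → {(ATL, SFO), (IAD, BOS), (JFK, BOS), (JFK, SEA), (LAX, SEA), (NRT, ATL)}

{(ATL, SFO), (IAD, BOS), (JFK, BOS), (JFK, SEA), (LAX, SEA), (NRT, ATL)}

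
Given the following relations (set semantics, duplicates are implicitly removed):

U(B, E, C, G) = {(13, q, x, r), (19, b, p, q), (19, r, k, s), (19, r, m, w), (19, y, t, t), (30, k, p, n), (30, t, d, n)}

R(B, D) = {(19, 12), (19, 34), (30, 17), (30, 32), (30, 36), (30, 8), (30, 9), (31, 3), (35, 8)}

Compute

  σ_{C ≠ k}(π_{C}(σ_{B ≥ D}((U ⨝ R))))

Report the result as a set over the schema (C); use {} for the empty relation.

Natural join on B: {(19, b, p, q, 12), (19, b, p, q, 34), (19, r, k, s, 12), (19, r, k, s, 34), (19, r, m, w, 12), (19, r, m, w, 34), (19, y, t, t, 12), (19, y, t, t, 34), (30, k, p, n, 17), (30, k, p, n, 32), (30, k, p, n, 36), (30, k, p, n, 8), (30, k, p, n, 9), (30, t, d, n, 17), (30, t, d, n, 32), (30, t, d, n, 36), (30, t, d, n, 8), (30, t, d, n, 9)}
Apply σ_{B ≥ D}; surviving tuples: {(19, b, p, q, 12), (19, r, k, s, 12), (19, r, m, w, 12), (19, y, t, t, 12), (30, k, p, n, 17), (30, k, p, n, 8), (30, k, p, n, 9), (30, t, d, n, 17), (30, t, d, n, 8), (30, t, d, n, 9)}
π_{C} gives {d, k, m, p, t} (5 duplicate(s) eliminated).
Apply σ_{C ≠ k}; surviving tuples: {d, m, p, t}

{d, m, p, t}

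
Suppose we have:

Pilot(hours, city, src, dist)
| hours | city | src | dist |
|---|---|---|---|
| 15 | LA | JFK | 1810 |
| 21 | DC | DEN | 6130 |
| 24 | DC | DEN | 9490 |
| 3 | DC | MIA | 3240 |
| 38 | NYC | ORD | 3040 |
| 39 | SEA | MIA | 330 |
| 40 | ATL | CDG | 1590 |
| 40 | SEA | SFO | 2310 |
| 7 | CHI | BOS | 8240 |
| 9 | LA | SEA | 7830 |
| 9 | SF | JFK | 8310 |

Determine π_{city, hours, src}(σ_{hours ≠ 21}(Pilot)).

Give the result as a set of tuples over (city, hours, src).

{(ATL, 40, CDG), (CHI, 7, BOS), (DC, 24, DEN), (DC, 3, MIA), (LA, 15, JFK), (LA, 9, SEA), (NYC, 38, ORD), (SEA, 39, MIA), (SEA, 40, SFO), (SF, 9, JFK)}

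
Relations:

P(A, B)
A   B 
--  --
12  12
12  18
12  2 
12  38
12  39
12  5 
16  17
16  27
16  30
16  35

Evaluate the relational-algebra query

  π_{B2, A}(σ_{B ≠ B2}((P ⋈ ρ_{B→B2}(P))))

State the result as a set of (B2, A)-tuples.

ρ[B→B2]: schema becomes (A, B2); tuples unchanged.
Joining P and ρ_{B→B2}(P) on A yields {(12, 12, 12), (12, 12, 18), (12, 12, 2), (12, 12, 38), (12, 12, 39), (12, 12, 5), (12, 18, 12), (12, 18, 18), (12, 18, 2), (12, 18, 38), (12, 18, 39), (12, 18, 5), (12, 2, 12), (12, 2, 18), (12, 2, 2), (12, 2, 38), (12, 2, 39), (12, 2, 5), (12, 38, 12), (12, 38, 18), (12, 38, 2), (12, 38, 38), (12, 38, 39), (12, 38, 5), (12, 39, 12), (12, 39, 18), (12, 39, 2), (12, 39, 38), (12, 39, 39), (12, 39, 5), (12, 5, 12), (12, 5, 18), (12, 5, 2), (12, 5, 38), (12, 5, 39), (12, 5, 5), (16, 17, 17), (16, 17, 27), (16, 17, 30), (16, 17, 35), (16, 27, 17), (16, 27, 27), (16, 27, 30), (16, 27, 35), (16, 30, 17), (16, 30, 27), (16, 30, 30), (16, 30, 35), (16, 35, 17), (16, 35, 27), (16, 35, 30), (16, 35, 35)}.
Apply σ_{B ≠ B2}; surviving tuples: {(12, 12, 18), (12, 12, 2), (12, 12, 38), (12, 12, 39), (12, 12, 5), (12, 18, 12), (12, 18, 2), (12, 18, 38), (12, 18, 39), (12, 18, 5), (12, 2, 12), (12, 2, 18), (12, 2, 38), (12, 2, 39), (12, 2, 5), (12, 38, 12), (12, 38, 18), (12, 38, 2), (12, 38, 39), (12, 38, 5), (12, 39, 12), (12, 39, 18), (12, 39, 2), (12, 39, 38), (12, 39, 5), (12, 5, 12), (12, 5, 18), (12, 5, 2), (12, 5, 38), (12, 5, 39), (16, 17, 27), (16, 17, 30), (16, 17, 35), (16, 27, 17), (16, 27, 30), (16, 27, 35), (16, 30, 17), (16, 30, 27), (16, 30, 35), (16, 35, 17), (16, 35, 27), (16, 35, 30)}
π_{B2, A} gives {(12, 12), (17, 16), (18, 12), (2, 12), (27, 16), (30, 16), (35, 16), (38, 12), (39, 12), (5, 12)} (32 duplicate(s) eliminated).

{(12, 12), (17, 16), (18, 12), (2, 12), (27, 16), (30, 16), (35, 16), (38, 12), (39, 12), (5, 12)}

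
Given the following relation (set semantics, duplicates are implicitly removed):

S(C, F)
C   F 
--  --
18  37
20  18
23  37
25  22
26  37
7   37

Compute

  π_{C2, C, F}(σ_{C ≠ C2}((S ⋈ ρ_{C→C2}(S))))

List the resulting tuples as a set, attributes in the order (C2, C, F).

{(18, 23, 37), (18, 26, 37), (18, 7, 37), (23, 18, 37), (23, 26, 37), (23, 7, 37), (26, 18, 37), (26, 23, 37), (26, 7, 37), (7, 18, 37), (7, 23, 37), (7, 26, 37)}

ρ[C→C2]: schema becomes (C2, F); tuples unchanged.
Joining S and ρ_{C→C2}(S) on F yields {(18, 37, 18), (18, 37, 23), (18, 37, 26), (18, 37, 7), (20, 18, 20), (23, 37, 18), (23, 37, 23), (23, 37, 26), (23, 37, 7), (25, 22, 25), (26, 37, 18), (26, 37, 23), (26, 37, 26), (26, 37, 7), (7, 37, 18), (7, 37, 23), (7, 37, 26), (7, 37, 7)}.
Apply σ_{C ≠ C2}; surviving tuples: {(18, 37, 23), (18, 37, 26), (18, 37, 7), (23, 37, 18), (23, 37, 26), (23, 37, 7), (26, 37, 18), (26, 37, 23), (26, 37, 7), (7, 37, 18), (7, 37, 23), (7, 37, 26)}
Keep only column(s) C2, C, F: {(18, 23, 37), (18, 26, 37), (18, 7, 37), (23, 18, 37), (23, 26, 37), (23, 7, 37), (26, 18, 37), (26, 23, 37), (26, 7, 37), (7, 18, 37), (7, 23, 37), (7, 26, 37)}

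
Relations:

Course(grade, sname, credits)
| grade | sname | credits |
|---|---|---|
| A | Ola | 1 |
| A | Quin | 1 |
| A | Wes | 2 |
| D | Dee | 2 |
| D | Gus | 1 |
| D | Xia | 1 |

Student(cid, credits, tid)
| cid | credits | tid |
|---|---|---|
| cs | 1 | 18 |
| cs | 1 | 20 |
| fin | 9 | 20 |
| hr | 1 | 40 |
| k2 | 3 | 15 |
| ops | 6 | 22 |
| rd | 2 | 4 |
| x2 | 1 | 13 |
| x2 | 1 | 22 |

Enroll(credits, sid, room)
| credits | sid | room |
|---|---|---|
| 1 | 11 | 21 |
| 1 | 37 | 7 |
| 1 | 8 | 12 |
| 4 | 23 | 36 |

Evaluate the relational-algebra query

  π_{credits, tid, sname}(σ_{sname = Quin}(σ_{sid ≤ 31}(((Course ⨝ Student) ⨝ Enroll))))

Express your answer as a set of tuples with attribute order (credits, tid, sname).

{(1, 13, Quin), (1, 18, Quin), (1, 20, Quin), (1, 22, Quin), (1, 40, Quin)}

Joining Course and Student on credits yields {(A, Ola, 1, cs, 18), (A, Ola, 1, cs, 20), (A, Ola, 1, hr, 40), (A, Ola, 1, x2, 13), (A, Ola, 1, x2, 22), (A, Quin, 1, cs, 18), (A, Quin, 1, cs, 20), (A, Quin, 1, hr, 40), (A, Quin, 1, x2, 13), (A, Quin, 1, x2, 22), (A, Wes, 2, rd, 4), (D, Dee, 2, rd, 4), (D, Gus, 1, cs, 18), (D, Gus, 1, cs, 20), (D, Gus, 1, hr, 40), (D, Gus, 1, x2, 13), (D, Gus, 1, x2, 22), (D, Xia, 1, cs, 18), (D, Xia, 1, cs, 20), (D, Xia, 1, hr, 40), (D, Xia, 1, x2, 13), (D, Xia, 1, x2, 22)}.
Joining (Course ⨝ Student) and Enroll on credits yields {(A, Ola, 1, cs, 18, 11, 21), (A, Ola, 1, cs, 18, 37, 7), (A, Ola, 1, cs, 18, 8, 12), (A, Ola, 1, cs, 20, 11, 21), (A, Ola, 1, cs, 20, 37, 7), (A, Ola, 1, cs, 20, 8, 12), (A, Ola, 1, hr, 40, 11, 21), (A, Ola, 1, hr, 40, 37, 7), (A, Ola, 1, hr, 40, 8, 12), (A, Ola, 1, x2, 13, 11, 21), (A, Ola, 1, x2, 13, 37, 7), (A, Ola, 1, x2, 13, 8, 12), (A, Ola, 1, x2, 22, 11, 21), (A, Ola, 1, x2, 22, 37, 7), (A, Ola, 1, x2, 22, 8, 12), (A, Quin, 1, cs, 18, 11, 21), (A, Quin, 1, cs, 18, 37, 7), (A, Quin, 1, cs, 18, 8, 12), (A, Quin, 1, cs, 20, 11, 21), (A, Quin, 1, cs, 20, 37, 7), (A, Quin, 1, cs, 20, 8, 12), (A, Quin, 1, hr, 40, 11, 21), (A, Quin, 1, hr, 40, 37, 7), (A, Quin, 1, hr, 40, 8, 12), (A, Quin, 1, x2, 13, 11, 21), (A, Quin, 1, x2, 13, 37, 7), (A, Quin, 1, x2, 13, 8, 12), (A, Quin, 1, x2, 22, 11, 21), (A, Quin, 1, x2, 22, 37, 7), (A, Quin, 1, x2, 22, 8, 12), (D, Gus, 1, cs, 18, 11, 21), (D, Gus, 1, cs, 18, 37, 7), (D, Gus, 1, cs, 18, 8, 12), (D, Gus, 1, cs, 20, 11, 21), (D, Gus, 1, cs, 20, 37, 7), (D, Gus, 1, cs, 20, 8, 12), (D, Gus, 1, hr, 40, 11, 21), (D, Gus, 1, hr, 40, 37, 7), (D, Gus, 1, hr, 40, 8, 12), (D, Gus, 1, x2, 13, 11, 21), (D, Gus, 1, x2, 13, 37, 7), (D, Gus, 1, x2, 13, 8, 12), (D, Gus, 1, x2, 22, 11, 21), (D, Gus, 1, x2, 22, 37, 7), (D, Gus, 1, x2, 22, 8, 12), (D, Xia, 1, cs, 18, 11, 21), (D, Xia, 1, cs, 18, 37, 7), (D, Xia, 1, cs, 18, 8, 12), (D, Xia, 1, cs, 20, 11, 21), (D, Xia, 1, cs, 20, 37, 7), (D, Xia, 1, cs, 20, 8, 12), (D, Xia, 1, hr, 40, 11, 21), (D, Xia, 1, hr, 40, 37, 7), (D, Xia, 1, hr, 40, 8, 12), (D, Xia, 1, x2, 13, 11, 21), (D, Xia, 1, x2, 13, 37, 7), (D, Xia, 1, x2, 13, 8, 12), (D, Xia, 1, x2, 22, 11, 21), (D, Xia, 1, x2, 22, 37, 7), (D, Xia, 1, x2, 22, 8, 12)}.
Filtering on sid ≤ 31 leaves {(A, Ola, 1, cs, 18, 11, 21), (A, Ola, 1, cs, 18, 8, 12), (A, Ola, 1, cs, 20, 11, 21), (A, Ola, 1, cs, 20, 8, 12), (A, Ola, 1, hr, 40, 11, 21), (A, Ola, 1, hr, 40, 8, 12), (A, Ola, 1, x2, 13, 11, 21), (A, Ola, 1, x2, 13, 8, 12), (A, Ola, 1, x2, 22, 11, 21), (A, Ola, 1, x2, 22, 8, 12), (A, Quin, 1, cs, 18, 11, 21), (A, Quin, 1, cs, 18, 8, 12), (A, Quin, 1, cs, 20, 11, 21), (A, Quin, 1, cs, 20, 8, 12), (A, Quin, 1, hr, 40, 11, 21), (A, Quin, 1, hr, 40, 8, 12), (A, Quin, 1, x2, 13, 11, 21), (A, Quin, 1, x2, 13, 8, 12), (A, Quin, 1, x2, 22, 11, 21), (A, Quin, 1, x2, 22, 8, 12), (D, Gus, 1, cs, 18, 11, 21), (D, Gus, 1, cs, 18, 8, 12), (D, Gus, 1, cs, 20, 11, 21), (D, Gus, 1, cs, 20, 8, 12), (D, Gus, 1, hr, 40, 11, 21), (D, Gus, 1, hr, 40, 8, 12), (D, Gus, 1, x2, 13, 11, 21), (D, Gus, 1, x2, 13, 8, 12), (D, Gus, 1, x2, 22, 11, 21), (D, Gus, 1, x2, 22, 8, 12), (D, Xia, 1, cs, 18, 11, 21), (D, Xia, 1, cs, 18, 8, 12), (D, Xia, 1, cs, 20, 11, 21), (D, Xia, 1, cs, 20, 8, 12), (D, Xia, 1, hr, 40, 11, 21), (D, Xia, 1, hr, 40, 8, 12), (D, Xia, 1, x2, 13, 11, 21), (D, Xia, 1, x2, 13, 8, 12), (D, Xia, 1, x2, 22, 11, 21), (D, Xia, 1, x2, 22, 8, 12)}.
Filtering on sname = Quin leaves {(A, Quin, 1, cs, 18, 11, 21), (A, Quin, 1, cs, 18, 8, 12), (A, Quin, 1, cs, 20, 11, 21), (A, Quin, 1, cs, 20, 8, 12), (A, Quin, 1, hr, 40, 11, 21), (A, Quin, 1, hr, 40, 8, 12), (A, Quin, 1, x2, 13, 11, 21), (A, Quin, 1, x2, 13, 8, 12), (A, Quin, 1, x2, 22, 11, 21), (A, Quin, 1, x2, 22, 8, 12)}.
π[credits, tid, sname]: project onto (credits, tid, sname) (5 duplicate(s) eliminated) → {(1, 13, Quin), (1, 18, Quin), (1, 20, Quin), (1, 22, Quin), (1, 40, Quin)}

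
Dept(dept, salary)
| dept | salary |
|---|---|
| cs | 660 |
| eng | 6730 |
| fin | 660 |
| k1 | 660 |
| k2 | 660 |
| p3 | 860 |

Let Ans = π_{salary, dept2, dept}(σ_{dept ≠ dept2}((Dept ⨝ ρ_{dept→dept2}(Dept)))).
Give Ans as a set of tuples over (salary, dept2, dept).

{(660, cs, fin), (660, cs, k1), (660, cs, k2), (660, fin, cs), (660, fin, k1), (660, fin, k2), (660, k1, cs), (660, k1, fin), (660, k1, k2), (660, k2, cs), (660, k2, fin), (660, k2, k1)}

ρ[dept→dept2]: schema becomes (dept2, salary); tuples unchanged.
Joining Dept and ρ_{dept→dept2}(Dept) on salary yields {(cs, 660, cs), (cs, 660, fin), (cs, 660, k1), (cs, 660, k2), (eng, 6730, eng), (fin, 660, cs), (fin, 660, fin), (fin, 660, k1), (fin, 660, k2), (k1, 660, cs), (k1, 660, fin), (k1, 660, k1), (k1, 660, k2), (k2, 660, cs), (k2, 660, fin), (k2, 660, k1), (k2, 660, k2), (p3, 860, p3)}.
σ[dept ≠ dept2]: keep tuples satisfying dept ≠ dept2 → {(cs, 660, fin), (cs, 660, k1), (cs, 660, k2), (fin, 660, cs), (fin, 660, k1), (fin, 660, k2), (k1, 660, cs), (k1, 660, fin), (k1, 660, k2), (k2, 660, cs), (k2, 660, fin), (k2, 660, k1)}
π_{salary, dept2, dept} gives {(660, cs, fin), (660, cs, k1), (660, cs, k2), (660, fin, cs), (660, fin, k1), (660, fin, k2), (660, k1, cs), (660, k1, fin), (660, k1, k2), (660, k2, cs), (660, k2, fin), (660, k2, k1)}.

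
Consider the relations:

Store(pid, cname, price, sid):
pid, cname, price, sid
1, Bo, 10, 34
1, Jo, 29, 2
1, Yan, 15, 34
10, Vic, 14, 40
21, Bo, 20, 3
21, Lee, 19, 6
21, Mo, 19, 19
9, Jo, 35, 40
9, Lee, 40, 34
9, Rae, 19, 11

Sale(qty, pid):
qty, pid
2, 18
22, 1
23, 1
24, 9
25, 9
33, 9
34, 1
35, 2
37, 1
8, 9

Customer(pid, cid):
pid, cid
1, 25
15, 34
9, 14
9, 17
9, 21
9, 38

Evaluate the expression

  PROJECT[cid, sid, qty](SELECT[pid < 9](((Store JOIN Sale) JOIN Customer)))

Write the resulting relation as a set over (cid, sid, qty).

{(25, 2, 22), (25, 2, 23), (25, 2, 34), (25, 2, 37), (25, 34, 22), (25, 34, 23), (25, 34, 34), (25, 34, 37)}

Joining Store and Sale on pid yields {(1, Bo, 10, 34, 22), (1, Bo, 10, 34, 23), (1, Bo, 10, 34, 34), (1, Bo, 10, 34, 37), (1, Jo, 29, 2, 22), (1, Jo, 29, 2, 23), (1, Jo, 29, 2, 34), (1, Jo, 29, 2, 37), (1, Yan, 15, 34, 22), (1, Yan, 15, 34, 23), (1, Yan, 15, 34, 34), (1, Yan, 15, 34, 37), (9, Jo, 35, 40, 24), (9, Jo, 35, 40, 25), (9, Jo, 35, 40, 33), (9, Jo, 35, 40, 8), (9, Lee, 40, 34, 24), (9, Lee, 40, 34, 25), (9, Lee, 40, 34, 33), (9, Lee, 40, 34, 8), (9, Rae, 19, 11, 24), (9, Rae, 19, 11, 25), (9, Rae, 19, 11, 33), (9, Rae, 19, 11, 8)}.
Joining (Store JOIN Sale) and Customer on pid yields {(1, Bo, 10, 34, 22, 25), (1, Bo, 10, 34, 23, 25), (1, Bo, 10, 34, 34, 25), (1, Bo, 10, 34, 37, 25), (1, Jo, 29, 2, 22, 25), (1, Jo, 29, 2, 23, 25), (1, Jo, 29, 2, 34, 25), (1, Jo, 29, 2, 37, 25), (1, Yan, 15, 34, 22, 25), (1, Yan, 15, 34, 23, 25), (1, Yan, 15, 34, 34, 25), (1, Yan, 15, 34, 37, 25), (9, Jo, 35, 40, 24, 14), (9, Jo, 35, 40, 24, 17), (9, Jo, 35, 40, 24, 21), (9, Jo, 35, 40, 24, 38), (9, Jo, 35, 40, 25, 14), (9, Jo, 35, 40, 25, 17), (9, Jo, 35, 40, 25, 21), (9, Jo, 35, 40, 25, 38), (9, Jo, 35, 40, 33, 14), (9, Jo, 35, 40, 33, 17), (9, Jo, 35, 40, 33, 21), (9, Jo, 35, 40, 33, 38), (9, Jo, 35, 40, 8, 14), (9, Jo, 35, 40, 8, 17), (9, Jo, 35, 40, 8, 21), (9, Jo, 35, 40, 8, 38), (9, Lee, 40, 34, 24, 14), (9, Lee, 40, 34, 24, 17), (9, Lee, 40, 34, 24, 21), (9, Lee, 40, 34, 24, 38), (9, Lee, 40, 34, 25, 14), (9, Lee, 40, 34, 25, 17), (9, Lee, 40, 34, 25, 21), (9, Lee, 40, 34, 25, 38), (9, Lee, 40, 34, 33, 14), (9, Lee, 40, 34, 33, 17), (9, Lee, 40, 34, 33, 21), (9, Lee, 40, 34, 33, 38), (9, Lee, 40, 34, 8, 14), (9, Lee, 40, 34, 8, 17), (9, Lee, 40, 34, 8, 21), (9, Lee, 40, 34, 8, 38), (9, Rae, 19, 11, 24, 14), (9, Rae, 19, 11, 24, 17), (9, Rae, 19, 11, 24, 21), (9, Rae, 19, 11, 24, 38), (9, Rae, 19, 11, 25, 14), (9, Rae, 19, 11, 25, 17), (9, Rae, 19, 11, 25, 21), (9, Rae, 19, 11, 25, 38), (9, Rae, 19, 11, 33, 14), (9, Rae, 19, 11, 33, 17), (9, Rae, 19, 11, 33, 21), (9, Rae, 19, 11, 33, 38), (9, Rae, 19, 11, 8, 14), (9, Rae, 19, 11, 8, 17), (9, Rae, 19, 11, 8, 21), (9, Rae, 19, 11, 8, 38)}.
Apply σ_{pid < 9}; surviving tuples: {(1, Bo, 10, 34, 22, 25), (1, Bo, 10, 34, 23, 25), (1, Bo, 10, 34, 34, 25), (1, Bo, 10, 34, 37, 25), (1, Jo, 29, 2, 22, 25), (1, Jo, 29, 2, 23, 25), (1, Jo, 29, 2, 34, 25), (1, Jo, 29, 2, 37, 25), (1, Yan, 15, 34, 22, 25), (1, Yan, 15, 34, 23, 25), (1, Yan, 15, 34, 34, 25), (1, Yan, 15, 34, 37, 25)}
π_{cid, sid, qty} gives {(25, 2, 22), (25, 2, 23), (25, 2, 34), (25, 2, 37), (25, 34, 22), (25, 34, 23), (25, 34, 34), (25, 34, 37)} (4 duplicate(s) eliminated).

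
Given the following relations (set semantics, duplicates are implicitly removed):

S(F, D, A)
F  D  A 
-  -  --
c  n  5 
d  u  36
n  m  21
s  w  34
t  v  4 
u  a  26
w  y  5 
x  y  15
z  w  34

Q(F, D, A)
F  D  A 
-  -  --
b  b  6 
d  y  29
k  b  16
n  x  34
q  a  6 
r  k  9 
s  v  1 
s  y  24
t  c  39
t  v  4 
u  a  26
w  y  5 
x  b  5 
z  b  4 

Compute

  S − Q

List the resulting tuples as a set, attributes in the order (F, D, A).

{(c, n, 5), (d, u, 36), (n, m, 21), (s, w, 34), (x, y, 15), (z, w, 34)}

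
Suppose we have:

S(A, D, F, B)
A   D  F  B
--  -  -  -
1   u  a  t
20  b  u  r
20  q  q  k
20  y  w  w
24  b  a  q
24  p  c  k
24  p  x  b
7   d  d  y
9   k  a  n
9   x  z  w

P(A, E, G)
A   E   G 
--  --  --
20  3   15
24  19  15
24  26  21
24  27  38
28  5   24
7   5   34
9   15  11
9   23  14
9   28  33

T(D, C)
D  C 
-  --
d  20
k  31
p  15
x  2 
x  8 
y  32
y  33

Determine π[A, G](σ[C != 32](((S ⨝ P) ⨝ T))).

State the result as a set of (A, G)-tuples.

Natural join on A: {(20, b, u, r, 3, 15), (20, q, q, k, 3, 15), (20, y, w, w, 3, 15), (24, b, a, q, 19, 15), (24, b, a, q, 26, 21), (24, b, a, q, 27, 38), (24, p, c, k, 19, 15), (24, p, c, k, 26, 21), (24, p, c, k, 27, 38), (24, p, x, b, 19, 15), (24, p, x, b, 26, 21), (24, p, x, b, 27, 38), (7, d, d, y, 5, 34), (9, k, a, n, 15, 11), (9, k, a, n, 23, 14), (9, k, a, n, 28, 33), (9, x, z, w, 15, 11), (9, x, z, w, 23, 14), (9, x, z, w, 28, 33)}
Natural join on D: {(20, y, w, w, 3, 15, 32), (20, y, w, w, 3, 15, 33), (24, p, c, k, 19, 15, 15), (24, p, c, k, 26, 21, 15), (24, p, c, k, 27, 38, 15), (24, p, x, b, 19, 15, 15), (24, p, x, b, 26, 21, 15), (24, p, x, b, 27, 38, 15), (7, d, d, y, 5, 34, 20), (9, k, a, n, 15, 11, 31), (9, k, a, n, 23, 14, 31), (9, k, a, n, 28, 33, 31), (9, x, z, w, 15, 11, 2), (9, x, z, w, 15, 11, 8), (9, x, z, w, 23, 14, 2), (9, x, z, w, 23, 14, 8), (9, x, z, w, 28, 33, 2), (9, x, z, w, 28, 33, 8)}
Selection C != 32: {(20, y, w, w, 3, 15, 33), (24, p, c, k, 19, 15, 15), (24, p, c, k, 26, 21, 15), (24, p, c, k, 27, 38, 15), (24, p, x, b, 19, 15, 15), (24, p, x, b, 26, 21, 15), (24, p, x, b, 27, 38, 15), (7, d, d, y, 5, 34, 20), (9, k, a, n, 15, 11, 31), (9, k, a, n, 23, 14, 31), (9, k, a, n, 28, 33, 31), (9, x, z, w, 15, 11, 2), (9, x, z, w, 15, 11, 8), (9, x, z, w, 23, 14, 2), (9, x, z, w, 23, 14, 8), (9, x, z, w, 28, 33, 2), (9, x, z, w, 28, 33, 8)}
π_{A, G} gives {(20, 15), (24, 15), (24, 21), (24, 38), (7, 34), (9, 11), (9, 14), (9, 33)} (9 duplicate(s) eliminated).

{(20, 15), (24, 15), (24, 21), (24, 38), (7, 34), (9, 11), (9, 14), (9, 33)}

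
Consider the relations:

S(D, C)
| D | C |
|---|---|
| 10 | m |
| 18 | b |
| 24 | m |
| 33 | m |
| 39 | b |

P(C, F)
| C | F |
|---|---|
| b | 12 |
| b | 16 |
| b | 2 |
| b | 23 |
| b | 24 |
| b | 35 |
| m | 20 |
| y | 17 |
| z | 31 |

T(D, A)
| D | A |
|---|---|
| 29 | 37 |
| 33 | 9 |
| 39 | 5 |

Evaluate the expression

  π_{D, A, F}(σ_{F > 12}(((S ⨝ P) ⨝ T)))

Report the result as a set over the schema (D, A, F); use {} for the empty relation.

{(33, 9, 20), (39, 5, 16), (39, 5, 23), (39, 5, 24), (39, 5, 35)}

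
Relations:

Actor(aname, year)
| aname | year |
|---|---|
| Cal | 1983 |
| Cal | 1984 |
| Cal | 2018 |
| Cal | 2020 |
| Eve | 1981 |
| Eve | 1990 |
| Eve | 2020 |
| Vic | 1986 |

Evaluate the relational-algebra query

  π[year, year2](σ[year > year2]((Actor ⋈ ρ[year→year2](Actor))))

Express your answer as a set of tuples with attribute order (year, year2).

ρ[year→year2]: schema becomes (aname, year2); tuples unchanged.
Actor ⋈ ρ[year→year2](Actor) (natural join on aname): {(Cal, 1983, 1983), (Cal, 1983, 1984), (Cal, 1983, 2018), (Cal, 1983, 2020), (Cal, 1984, 1983), (Cal, 1984, 1984), (Cal, 1984, 2018), (Cal, 1984, 2020), (Cal, 2018, 1983), (Cal, 2018, 1984), (Cal, 2018, 2018), (Cal, 2018, 2020), (Cal, 2020, 1983), (Cal, 2020, 1984), (Cal, 2020, 2018), (Cal, 2020, 2020), (Eve, 1981, 1981), (Eve, 1981, 1990), (Eve, 1981, 2020), (Eve, 1990, 1981), (Eve, 1990, 1990), (Eve, 1990, 2020), (Eve, 2020, 1981), (Eve, 2020, 1990), (Eve, 2020, 2020), (Vic, 1986, 1986)}
Apply σ_{year > year2}; surviving tuples: {(Cal, 1984, 1983), (Cal, 2018, 1983), (Cal, 2018, 1984), (Cal, 2020, 1983), (Cal, 2020, 1984), (Cal, 2020, 2018), (Eve, 1990, 1981), (Eve, 2020, 1981), (Eve, 2020, 1990)}
π[year, year2]: project onto (year, year2) → {(1984, 1983), (1990, 1981), (2018, 1983), (2018, 1984), (2020, 1981), (2020, 1983), (2020, 1984), (2020, 1990), (2020, 2018)}

{(1984, 1983), (1990, 1981), (2018, 1983), (2018, 1984), (2020, 1981), (2020, 1983), (2020, 1984), (2020, 1990), (2020, 2018)}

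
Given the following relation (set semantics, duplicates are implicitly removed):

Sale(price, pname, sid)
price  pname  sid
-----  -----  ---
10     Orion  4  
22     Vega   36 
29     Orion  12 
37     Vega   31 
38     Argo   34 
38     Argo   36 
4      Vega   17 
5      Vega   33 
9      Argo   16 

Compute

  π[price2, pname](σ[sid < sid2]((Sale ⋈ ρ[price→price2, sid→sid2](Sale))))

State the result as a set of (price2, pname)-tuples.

ρ[price→price2, sid→sid2]: schema becomes (price2, pname, sid2); tuples unchanged.
Natural join on pname: {(10, Orion, 4, 10, 4), (10, Orion, 4, 29, 12), (22, Vega, 36, 22, 36), (22, Vega, 36, 37, 31), (22, Vega, 36, 4, 17), (22, Vega, 36, 5, 33), (29, Orion, 12, 10, 4), (29, Orion, 12, 29, 12), (37, Vega, 31, 22, 36), (37, Vega, 31, 37, 31), (37, Vega, 31, 4, 17), (37, Vega, 31, 5, 33), (38, Argo, 34, 38, 34), (38, Argo, 34, 38, 36), (38, Argo, 34, 9, 16), (38, Argo, 36, 38, 34), (38, Argo, 36, 38, 36), (38, Argo, 36, 9, 16), (4, Vega, 17, 22, 36), (4, Vega, 17, 37, 31), (4, Vega, 17, 4, 17), (4, Vega, 17, 5, 33), (5, Vega, 33, 22, 36), (5, Vega, 33, 37, 31), (5, Vega, 33, 4, 17), (5, Vega, 33, 5, 33), (9, Argo, 16, 38, 34), (9, Argo, 16, 38, 36), (9, Argo, 16, 9, 16)}
Selection sid < sid2: {(10, Orion, 4, 29, 12), (37, Vega, 31, 22, 36), (37, Vega, 31, 5, 33), (38, Argo, 34, 38, 36), (4, Vega, 17, 22, 36), (4, Vega, 17, 37, 31), (4, Vega, 17, 5, 33), (5, Vega, 33, 22, 36), (9, Argo, 16, 38, 34), (9, Argo, 16, 38, 36)}
Keep only column(s) price2, pname (5 duplicate(s) eliminated): {(22, Vega), (29, Orion), (37, Vega), (38, Argo), (5, Vega)}

{(22, Vega), (29, Orion), (37, Vega), (38, Argo), (5, Vega)}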